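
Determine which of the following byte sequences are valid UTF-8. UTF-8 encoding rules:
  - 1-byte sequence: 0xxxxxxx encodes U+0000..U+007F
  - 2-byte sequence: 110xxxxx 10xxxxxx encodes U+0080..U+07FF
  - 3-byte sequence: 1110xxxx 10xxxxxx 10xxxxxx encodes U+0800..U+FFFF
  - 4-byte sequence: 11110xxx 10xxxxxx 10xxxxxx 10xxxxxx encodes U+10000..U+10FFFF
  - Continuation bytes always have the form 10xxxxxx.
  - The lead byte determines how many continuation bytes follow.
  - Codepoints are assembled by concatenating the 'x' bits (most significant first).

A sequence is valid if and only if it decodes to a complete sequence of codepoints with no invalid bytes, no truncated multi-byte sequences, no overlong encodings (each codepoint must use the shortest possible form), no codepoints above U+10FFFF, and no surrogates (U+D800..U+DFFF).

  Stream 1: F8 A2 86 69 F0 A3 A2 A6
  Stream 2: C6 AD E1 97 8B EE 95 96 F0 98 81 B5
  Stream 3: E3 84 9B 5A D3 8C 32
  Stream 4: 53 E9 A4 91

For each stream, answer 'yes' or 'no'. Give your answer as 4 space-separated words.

Stream 1: error at byte offset 0. INVALID
Stream 2: decodes cleanly. VALID
Stream 3: decodes cleanly. VALID
Stream 4: decodes cleanly. VALID

Answer: no yes yes yes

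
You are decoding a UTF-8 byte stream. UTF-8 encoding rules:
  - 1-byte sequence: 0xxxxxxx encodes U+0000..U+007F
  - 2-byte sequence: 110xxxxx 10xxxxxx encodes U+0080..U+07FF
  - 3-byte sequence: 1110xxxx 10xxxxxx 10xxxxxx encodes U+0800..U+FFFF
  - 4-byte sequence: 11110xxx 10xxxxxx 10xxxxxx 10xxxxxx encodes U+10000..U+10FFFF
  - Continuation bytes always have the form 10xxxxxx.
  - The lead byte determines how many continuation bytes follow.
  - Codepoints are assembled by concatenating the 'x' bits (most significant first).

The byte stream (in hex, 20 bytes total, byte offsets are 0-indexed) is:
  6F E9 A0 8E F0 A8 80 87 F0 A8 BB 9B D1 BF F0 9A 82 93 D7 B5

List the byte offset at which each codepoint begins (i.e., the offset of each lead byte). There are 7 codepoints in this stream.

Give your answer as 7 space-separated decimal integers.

Byte[0]=6F: 1-byte ASCII. cp=U+006F
Byte[1]=E9: 3-byte lead, need 2 cont bytes. acc=0x9
Byte[2]=A0: continuation. acc=(acc<<6)|0x20=0x260
Byte[3]=8E: continuation. acc=(acc<<6)|0x0E=0x980E
Completed: cp=U+980E (starts at byte 1)
Byte[4]=F0: 4-byte lead, need 3 cont bytes. acc=0x0
Byte[5]=A8: continuation. acc=(acc<<6)|0x28=0x28
Byte[6]=80: continuation. acc=(acc<<6)|0x00=0xA00
Byte[7]=87: continuation. acc=(acc<<6)|0x07=0x28007
Completed: cp=U+28007 (starts at byte 4)
Byte[8]=F0: 4-byte lead, need 3 cont bytes. acc=0x0
Byte[9]=A8: continuation. acc=(acc<<6)|0x28=0x28
Byte[10]=BB: continuation. acc=(acc<<6)|0x3B=0xA3B
Byte[11]=9B: continuation. acc=(acc<<6)|0x1B=0x28EDB
Completed: cp=U+28EDB (starts at byte 8)
Byte[12]=D1: 2-byte lead, need 1 cont bytes. acc=0x11
Byte[13]=BF: continuation. acc=(acc<<6)|0x3F=0x47F
Completed: cp=U+047F (starts at byte 12)
Byte[14]=F0: 4-byte lead, need 3 cont bytes. acc=0x0
Byte[15]=9A: continuation. acc=(acc<<6)|0x1A=0x1A
Byte[16]=82: continuation. acc=(acc<<6)|0x02=0x682
Byte[17]=93: continuation. acc=(acc<<6)|0x13=0x1A093
Completed: cp=U+1A093 (starts at byte 14)
Byte[18]=D7: 2-byte lead, need 1 cont bytes. acc=0x17
Byte[19]=B5: continuation. acc=(acc<<6)|0x35=0x5F5
Completed: cp=U+05F5 (starts at byte 18)

Answer: 0 1 4 8 12 14 18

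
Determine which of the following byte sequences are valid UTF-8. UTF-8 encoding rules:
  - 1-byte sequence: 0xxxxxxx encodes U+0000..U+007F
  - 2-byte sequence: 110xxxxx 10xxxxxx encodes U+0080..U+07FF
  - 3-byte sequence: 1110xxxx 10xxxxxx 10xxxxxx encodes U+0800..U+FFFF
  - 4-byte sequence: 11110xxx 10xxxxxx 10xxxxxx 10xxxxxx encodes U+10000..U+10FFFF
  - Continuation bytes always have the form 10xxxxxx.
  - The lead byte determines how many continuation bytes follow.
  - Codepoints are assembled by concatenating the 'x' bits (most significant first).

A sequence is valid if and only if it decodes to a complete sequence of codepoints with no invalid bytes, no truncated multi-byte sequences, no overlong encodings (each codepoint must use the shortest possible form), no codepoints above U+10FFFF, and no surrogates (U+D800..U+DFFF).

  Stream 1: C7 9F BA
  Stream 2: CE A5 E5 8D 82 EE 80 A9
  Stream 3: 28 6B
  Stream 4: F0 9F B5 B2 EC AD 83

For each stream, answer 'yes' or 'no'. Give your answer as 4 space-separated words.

Answer: no yes yes yes

Derivation:
Stream 1: error at byte offset 2. INVALID
Stream 2: decodes cleanly. VALID
Stream 3: decodes cleanly. VALID
Stream 4: decodes cleanly. VALID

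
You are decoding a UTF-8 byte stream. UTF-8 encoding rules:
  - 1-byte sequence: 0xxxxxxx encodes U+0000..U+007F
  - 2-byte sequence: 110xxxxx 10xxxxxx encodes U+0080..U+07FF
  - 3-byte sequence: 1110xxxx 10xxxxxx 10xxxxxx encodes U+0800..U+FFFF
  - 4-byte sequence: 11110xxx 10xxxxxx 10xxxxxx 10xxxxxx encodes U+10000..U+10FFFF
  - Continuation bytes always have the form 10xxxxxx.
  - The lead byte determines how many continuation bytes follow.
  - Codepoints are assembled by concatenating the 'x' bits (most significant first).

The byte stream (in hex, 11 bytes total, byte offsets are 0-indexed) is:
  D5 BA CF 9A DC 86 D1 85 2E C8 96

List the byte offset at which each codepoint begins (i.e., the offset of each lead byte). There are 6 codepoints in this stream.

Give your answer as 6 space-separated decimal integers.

Answer: 0 2 4 6 8 9

Derivation:
Byte[0]=D5: 2-byte lead, need 1 cont bytes. acc=0x15
Byte[1]=BA: continuation. acc=(acc<<6)|0x3A=0x57A
Completed: cp=U+057A (starts at byte 0)
Byte[2]=CF: 2-byte lead, need 1 cont bytes. acc=0xF
Byte[3]=9A: continuation. acc=(acc<<6)|0x1A=0x3DA
Completed: cp=U+03DA (starts at byte 2)
Byte[4]=DC: 2-byte lead, need 1 cont bytes. acc=0x1C
Byte[5]=86: continuation. acc=(acc<<6)|0x06=0x706
Completed: cp=U+0706 (starts at byte 4)
Byte[6]=D1: 2-byte lead, need 1 cont bytes. acc=0x11
Byte[7]=85: continuation. acc=(acc<<6)|0x05=0x445
Completed: cp=U+0445 (starts at byte 6)
Byte[8]=2E: 1-byte ASCII. cp=U+002E
Byte[9]=C8: 2-byte lead, need 1 cont bytes. acc=0x8
Byte[10]=96: continuation. acc=(acc<<6)|0x16=0x216
Completed: cp=U+0216 (starts at byte 9)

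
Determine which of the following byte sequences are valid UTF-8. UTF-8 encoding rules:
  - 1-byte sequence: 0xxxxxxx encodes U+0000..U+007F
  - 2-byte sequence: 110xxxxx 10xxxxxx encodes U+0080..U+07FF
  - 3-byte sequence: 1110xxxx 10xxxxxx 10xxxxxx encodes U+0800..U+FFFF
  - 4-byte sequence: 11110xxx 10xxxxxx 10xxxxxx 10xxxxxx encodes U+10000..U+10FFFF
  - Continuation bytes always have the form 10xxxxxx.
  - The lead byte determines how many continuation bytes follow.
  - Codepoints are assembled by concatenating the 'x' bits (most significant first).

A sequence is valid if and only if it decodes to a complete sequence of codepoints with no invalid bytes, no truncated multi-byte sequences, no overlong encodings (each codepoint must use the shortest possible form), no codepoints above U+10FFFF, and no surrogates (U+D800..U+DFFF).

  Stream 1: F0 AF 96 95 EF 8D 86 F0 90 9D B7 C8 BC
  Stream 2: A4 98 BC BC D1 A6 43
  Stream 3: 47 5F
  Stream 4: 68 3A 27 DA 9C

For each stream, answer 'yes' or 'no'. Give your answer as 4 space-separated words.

Answer: yes no yes yes

Derivation:
Stream 1: decodes cleanly. VALID
Stream 2: error at byte offset 0. INVALID
Stream 3: decodes cleanly. VALID
Stream 4: decodes cleanly. VALID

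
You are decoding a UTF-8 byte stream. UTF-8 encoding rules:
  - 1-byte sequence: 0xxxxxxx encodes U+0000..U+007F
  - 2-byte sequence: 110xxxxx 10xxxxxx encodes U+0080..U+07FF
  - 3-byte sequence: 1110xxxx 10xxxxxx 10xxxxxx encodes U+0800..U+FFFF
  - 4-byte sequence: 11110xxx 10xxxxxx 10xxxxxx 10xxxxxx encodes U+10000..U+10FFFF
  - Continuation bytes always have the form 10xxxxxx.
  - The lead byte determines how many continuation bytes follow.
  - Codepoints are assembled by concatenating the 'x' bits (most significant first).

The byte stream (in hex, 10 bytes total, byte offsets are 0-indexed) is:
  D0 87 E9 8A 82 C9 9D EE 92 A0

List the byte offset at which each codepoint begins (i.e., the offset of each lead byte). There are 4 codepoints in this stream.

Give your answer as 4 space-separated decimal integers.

Answer: 0 2 5 7

Derivation:
Byte[0]=D0: 2-byte lead, need 1 cont bytes. acc=0x10
Byte[1]=87: continuation. acc=(acc<<6)|0x07=0x407
Completed: cp=U+0407 (starts at byte 0)
Byte[2]=E9: 3-byte lead, need 2 cont bytes. acc=0x9
Byte[3]=8A: continuation. acc=(acc<<6)|0x0A=0x24A
Byte[4]=82: continuation. acc=(acc<<6)|0x02=0x9282
Completed: cp=U+9282 (starts at byte 2)
Byte[5]=C9: 2-byte lead, need 1 cont bytes. acc=0x9
Byte[6]=9D: continuation. acc=(acc<<6)|0x1D=0x25D
Completed: cp=U+025D (starts at byte 5)
Byte[7]=EE: 3-byte lead, need 2 cont bytes. acc=0xE
Byte[8]=92: continuation. acc=(acc<<6)|0x12=0x392
Byte[9]=A0: continuation. acc=(acc<<6)|0x20=0xE4A0
Completed: cp=U+E4A0 (starts at byte 7)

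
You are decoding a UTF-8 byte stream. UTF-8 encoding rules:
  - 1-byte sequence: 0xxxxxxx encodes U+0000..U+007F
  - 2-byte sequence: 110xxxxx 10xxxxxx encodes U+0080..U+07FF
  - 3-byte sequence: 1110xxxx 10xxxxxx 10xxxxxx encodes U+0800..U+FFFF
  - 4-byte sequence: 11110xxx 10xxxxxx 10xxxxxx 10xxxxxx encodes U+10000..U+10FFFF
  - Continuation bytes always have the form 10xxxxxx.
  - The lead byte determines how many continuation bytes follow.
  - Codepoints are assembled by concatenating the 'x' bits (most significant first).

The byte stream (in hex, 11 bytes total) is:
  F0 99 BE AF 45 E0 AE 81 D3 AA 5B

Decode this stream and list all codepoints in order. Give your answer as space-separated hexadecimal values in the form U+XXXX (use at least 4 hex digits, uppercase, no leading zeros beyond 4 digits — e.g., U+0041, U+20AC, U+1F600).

Answer: U+19FAF U+0045 U+0B81 U+04EA U+005B

Derivation:
Byte[0]=F0: 4-byte lead, need 3 cont bytes. acc=0x0
Byte[1]=99: continuation. acc=(acc<<6)|0x19=0x19
Byte[2]=BE: continuation. acc=(acc<<6)|0x3E=0x67E
Byte[3]=AF: continuation. acc=(acc<<6)|0x2F=0x19FAF
Completed: cp=U+19FAF (starts at byte 0)
Byte[4]=45: 1-byte ASCII. cp=U+0045
Byte[5]=E0: 3-byte lead, need 2 cont bytes. acc=0x0
Byte[6]=AE: continuation. acc=(acc<<6)|0x2E=0x2E
Byte[7]=81: continuation. acc=(acc<<6)|0x01=0xB81
Completed: cp=U+0B81 (starts at byte 5)
Byte[8]=D3: 2-byte lead, need 1 cont bytes. acc=0x13
Byte[9]=AA: continuation. acc=(acc<<6)|0x2A=0x4EA
Completed: cp=U+04EA (starts at byte 8)
Byte[10]=5B: 1-byte ASCII. cp=U+005B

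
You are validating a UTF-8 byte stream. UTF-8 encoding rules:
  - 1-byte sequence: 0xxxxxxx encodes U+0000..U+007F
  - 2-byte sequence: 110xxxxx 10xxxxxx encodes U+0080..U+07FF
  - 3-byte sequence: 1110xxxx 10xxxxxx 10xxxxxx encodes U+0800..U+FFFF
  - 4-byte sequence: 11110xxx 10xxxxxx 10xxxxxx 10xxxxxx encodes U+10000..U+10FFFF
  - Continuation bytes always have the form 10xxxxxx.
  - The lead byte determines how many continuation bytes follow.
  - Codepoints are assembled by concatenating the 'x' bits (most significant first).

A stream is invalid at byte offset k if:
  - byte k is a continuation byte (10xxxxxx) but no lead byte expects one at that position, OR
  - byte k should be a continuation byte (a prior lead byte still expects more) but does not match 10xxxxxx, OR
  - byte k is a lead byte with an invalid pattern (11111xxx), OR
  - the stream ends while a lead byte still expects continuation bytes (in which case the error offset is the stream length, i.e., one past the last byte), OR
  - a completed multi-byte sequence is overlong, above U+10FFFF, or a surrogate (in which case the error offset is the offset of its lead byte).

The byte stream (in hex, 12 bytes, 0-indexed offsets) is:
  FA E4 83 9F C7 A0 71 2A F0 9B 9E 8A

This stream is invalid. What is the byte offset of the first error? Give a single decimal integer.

Answer: 0

Derivation:
Byte[0]=FA: INVALID lead byte (not 0xxx/110x/1110/11110)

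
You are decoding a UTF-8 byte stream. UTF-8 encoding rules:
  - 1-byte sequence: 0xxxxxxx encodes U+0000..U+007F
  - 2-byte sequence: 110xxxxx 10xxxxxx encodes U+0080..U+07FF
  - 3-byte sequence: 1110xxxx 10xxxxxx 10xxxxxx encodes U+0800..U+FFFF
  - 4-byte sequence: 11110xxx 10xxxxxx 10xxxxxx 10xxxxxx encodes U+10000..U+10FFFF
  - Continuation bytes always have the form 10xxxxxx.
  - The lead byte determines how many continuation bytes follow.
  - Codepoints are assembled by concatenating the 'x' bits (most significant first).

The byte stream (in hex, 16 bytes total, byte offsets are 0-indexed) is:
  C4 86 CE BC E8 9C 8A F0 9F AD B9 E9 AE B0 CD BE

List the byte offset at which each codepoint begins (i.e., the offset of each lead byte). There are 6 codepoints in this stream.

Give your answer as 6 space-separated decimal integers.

Answer: 0 2 4 7 11 14

Derivation:
Byte[0]=C4: 2-byte lead, need 1 cont bytes. acc=0x4
Byte[1]=86: continuation. acc=(acc<<6)|0x06=0x106
Completed: cp=U+0106 (starts at byte 0)
Byte[2]=CE: 2-byte lead, need 1 cont bytes. acc=0xE
Byte[3]=BC: continuation. acc=(acc<<6)|0x3C=0x3BC
Completed: cp=U+03BC (starts at byte 2)
Byte[4]=E8: 3-byte lead, need 2 cont bytes. acc=0x8
Byte[5]=9C: continuation. acc=(acc<<6)|0x1C=0x21C
Byte[6]=8A: continuation. acc=(acc<<6)|0x0A=0x870A
Completed: cp=U+870A (starts at byte 4)
Byte[7]=F0: 4-byte lead, need 3 cont bytes. acc=0x0
Byte[8]=9F: continuation. acc=(acc<<6)|0x1F=0x1F
Byte[9]=AD: continuation. acc=(acc<<6)|0x2D=0x7ED
Byte[10]=B9: continuation. acc=(acc<<6)|0x39=0x1FB79
Completed: cp=U+1FB79 (starts at byte 7)
Byte[11]=E9: 3-byte lead, need 2 cont bytes. acc=0x9
Byte[12]=AE: continuation. acc=(acc<<6)|0x2E=0x26E
Byte[13]=B0: continuation. acc=(acc<<6)|0x30=0x9BB0
Completed: cp=U+9BB0 (starts at byte 11)
Byte[14]=CD: 2-byte lead, need 1 cont bytes. acc=0xD
Byte[15]=BE: continuation. acc=(acc<<6)|0x3E=0x37E
Completed: cp=U+037E (starts at byte 14)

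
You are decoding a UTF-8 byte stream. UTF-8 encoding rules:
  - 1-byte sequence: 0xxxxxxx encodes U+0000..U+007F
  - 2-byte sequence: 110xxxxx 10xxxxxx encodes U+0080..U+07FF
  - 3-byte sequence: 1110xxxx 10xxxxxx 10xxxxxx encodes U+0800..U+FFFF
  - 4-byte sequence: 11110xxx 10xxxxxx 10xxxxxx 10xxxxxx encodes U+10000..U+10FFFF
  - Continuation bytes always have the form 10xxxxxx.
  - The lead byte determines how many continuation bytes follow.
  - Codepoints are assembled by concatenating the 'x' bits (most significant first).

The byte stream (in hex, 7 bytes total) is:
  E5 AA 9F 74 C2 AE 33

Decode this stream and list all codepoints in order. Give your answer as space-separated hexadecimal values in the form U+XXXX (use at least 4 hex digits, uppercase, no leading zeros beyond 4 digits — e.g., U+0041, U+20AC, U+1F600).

Byte[0]=E5: 3-byte lead, need 2 cont bytes. acc=0x5
Byte[1]=AA: continuation. acc=(acc<<6)|0x2A=0x16A
Byte[2]=9F: continuation. acc=(acc<<6)|0x1F=0x5A9F
Completed: cp=U+5A9F (starts at byte 0)
Byte[3]=74: 1-byte ASCII. cp=U+0074
Byte[4]=C2: 2-byte lead, need 1 cont bytes. acc=0x2
Byte[5]=AE: continuation. acc=(acc<<6)|0x2E=0xAE
Completed: cp=U+00AE (starts at byte 4)
Byte[6]=33: 1-byte ASCII. cp=U+0033

Answer: U+5A9F U+0074 U+00AE U+0033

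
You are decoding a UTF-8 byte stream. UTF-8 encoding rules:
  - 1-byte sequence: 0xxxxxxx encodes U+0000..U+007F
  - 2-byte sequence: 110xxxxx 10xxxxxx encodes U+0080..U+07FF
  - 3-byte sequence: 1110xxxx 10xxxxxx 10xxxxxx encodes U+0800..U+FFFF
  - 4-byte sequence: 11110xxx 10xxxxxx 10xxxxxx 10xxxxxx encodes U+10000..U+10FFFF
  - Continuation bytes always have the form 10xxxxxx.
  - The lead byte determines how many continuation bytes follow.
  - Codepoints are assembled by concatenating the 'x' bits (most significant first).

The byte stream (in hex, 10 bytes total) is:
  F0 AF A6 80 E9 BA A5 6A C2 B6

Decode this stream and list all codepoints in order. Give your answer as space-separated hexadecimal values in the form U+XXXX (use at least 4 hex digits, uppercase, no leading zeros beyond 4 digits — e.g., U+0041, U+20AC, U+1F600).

Answer: U+2F980 U+9EA5 U+006A U+00B6

Derivation:
Byte[0]=F0: 4-byte lead, need 3 cont bytes. acc=0x0
Byte[1]=AF: continuation. acc=(acc<<6)|0x2F=0x2F
Byte[2]=A6: continuation. acc=(acc<<6)|0x26=0xBE6
Byte[3]=80: continuation. acc=(acc<<6)|0x00=0x2F980
Completed: cp=U+2F980 (starts at byte 0)
Byte[4]=E9: 3-byte lead, need 2 cont bytes. acc=0x9
Byte[5]=BA: continuation. acc=(acc<<6)|0x3A=0x27A
Byte[6]=A5: continuation. acc=(acc<<6)|0x25=0x9EA5
Completed: cp=U+9EA5 (starts at byte 4)
Byte[7]=6A: 1-byte ASCII. cp=U+006A
Byte[8]=C2: 2-byte lead, need 1 cont bytes. acc=0x2
Byte[9]=B6: continuation. acc=(acc<<6)|0x36=0xB6
Completed: cp=U+00B6 (starts at byte 8)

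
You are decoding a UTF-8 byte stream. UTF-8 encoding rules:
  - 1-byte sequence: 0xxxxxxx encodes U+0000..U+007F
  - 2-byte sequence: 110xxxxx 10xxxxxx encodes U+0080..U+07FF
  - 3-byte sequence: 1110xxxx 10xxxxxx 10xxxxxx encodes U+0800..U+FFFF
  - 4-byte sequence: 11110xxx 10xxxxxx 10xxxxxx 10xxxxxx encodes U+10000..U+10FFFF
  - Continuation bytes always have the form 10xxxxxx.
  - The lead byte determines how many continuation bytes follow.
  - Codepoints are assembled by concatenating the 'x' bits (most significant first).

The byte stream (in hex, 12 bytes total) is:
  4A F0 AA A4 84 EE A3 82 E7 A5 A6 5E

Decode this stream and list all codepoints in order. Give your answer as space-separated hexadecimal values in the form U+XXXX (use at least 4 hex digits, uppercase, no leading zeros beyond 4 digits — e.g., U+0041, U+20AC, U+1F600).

Answer: U+004A U+2A904 U+E8C2 U+7966 U+005E

Derivation:
Byte[0]=4A: 1-byte ASCII. cp=U+004A
Byte[1]=F0: 4-byte lead, need 3 cont bytes. acc=0x0
Byte[2]=AA: continuation. acc=(acc<<6)|0x2A=0x2A
Byte[3]=A4: continuation. acc=(acc<<6)|0x24=0xAA4
Byte[4]=84: continuation. acc=(acc<<6)|0x04=0x2A904
Completed: cp=U+2A904 (starts at byte 1)
Byte[5]=EE: 3-byte lead, need 2 cont bytes. acc=0xE
Byte[6]=A3: continuation. acc=(acc<<6)|0x23=0x3A3
Byte[7]=82: continuation. acc=(acc<<6)|0x02=0xE8C2
Completed: cp=U+E8C2 (starts at byte 5)
Byte[8]=E7: 3-byte lead, need 2 cont bytes. acc=0x7
Byte[9]=A5: continuation. acc=(acc<<6)|0x25=0x1E5
Byte[10]=A6: continuation. acc=(acc<<6)|0x26=0x7966
Completed: cp=U+7966 (starts at byte 8)
Byte[11]=5E: 1-byte ASCII. cp=U+005E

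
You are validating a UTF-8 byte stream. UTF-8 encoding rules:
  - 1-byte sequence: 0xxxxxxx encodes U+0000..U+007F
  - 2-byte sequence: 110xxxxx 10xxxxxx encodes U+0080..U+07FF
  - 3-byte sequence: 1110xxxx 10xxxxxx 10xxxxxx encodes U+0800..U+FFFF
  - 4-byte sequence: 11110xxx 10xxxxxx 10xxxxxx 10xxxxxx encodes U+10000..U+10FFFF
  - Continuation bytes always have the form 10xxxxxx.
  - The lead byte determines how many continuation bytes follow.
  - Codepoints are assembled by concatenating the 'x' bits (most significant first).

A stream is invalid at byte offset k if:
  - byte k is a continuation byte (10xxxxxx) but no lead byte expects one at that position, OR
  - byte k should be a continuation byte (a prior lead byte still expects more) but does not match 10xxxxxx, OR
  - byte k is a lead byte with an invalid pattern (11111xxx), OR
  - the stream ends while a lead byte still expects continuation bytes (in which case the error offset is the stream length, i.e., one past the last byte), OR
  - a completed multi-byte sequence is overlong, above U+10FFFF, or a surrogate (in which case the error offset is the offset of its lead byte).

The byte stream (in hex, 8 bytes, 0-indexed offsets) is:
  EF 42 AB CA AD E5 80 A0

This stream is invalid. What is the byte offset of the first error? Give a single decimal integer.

Byte[0]=EF: 3-byte lead, need 2 cont bytes. acc=0xF
Byte[1]=42: expected 10xxxxxx continuation. INVALID

Answer: 1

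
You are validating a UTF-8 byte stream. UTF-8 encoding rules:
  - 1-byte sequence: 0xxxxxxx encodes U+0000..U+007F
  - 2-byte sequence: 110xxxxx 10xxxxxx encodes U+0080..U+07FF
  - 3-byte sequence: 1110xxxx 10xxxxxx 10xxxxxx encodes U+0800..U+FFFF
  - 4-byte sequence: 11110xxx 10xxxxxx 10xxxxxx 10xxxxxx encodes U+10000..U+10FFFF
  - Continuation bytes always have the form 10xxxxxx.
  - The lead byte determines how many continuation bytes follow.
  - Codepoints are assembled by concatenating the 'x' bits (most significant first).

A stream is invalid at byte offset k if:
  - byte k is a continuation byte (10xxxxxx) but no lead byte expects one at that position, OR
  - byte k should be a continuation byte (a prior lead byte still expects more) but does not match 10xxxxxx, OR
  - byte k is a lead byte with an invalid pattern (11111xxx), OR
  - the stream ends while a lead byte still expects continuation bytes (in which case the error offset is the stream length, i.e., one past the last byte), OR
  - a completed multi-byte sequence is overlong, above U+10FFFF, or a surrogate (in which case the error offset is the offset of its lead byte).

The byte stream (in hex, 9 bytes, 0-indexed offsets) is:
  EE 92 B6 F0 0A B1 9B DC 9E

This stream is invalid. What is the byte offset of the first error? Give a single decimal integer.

Byte[0]=EE: 3-byte lead, need 2 cont bytes. acc=0xE
Byte[1]=92: continuation. acc=(acc<<6)|0x12=0x392
Byte[2]=B6: continuation. acc=(acc<<6)|0x36=0xE4B6
Completed: cp=U+E4B6 (starts at byte 0)
Byte[3]=F0: 4-byte lead, need 3 cont bytes. acc=0x0
Byte[4]=0A: expected 10xxxxxx continuation. INVALID

Answer: 4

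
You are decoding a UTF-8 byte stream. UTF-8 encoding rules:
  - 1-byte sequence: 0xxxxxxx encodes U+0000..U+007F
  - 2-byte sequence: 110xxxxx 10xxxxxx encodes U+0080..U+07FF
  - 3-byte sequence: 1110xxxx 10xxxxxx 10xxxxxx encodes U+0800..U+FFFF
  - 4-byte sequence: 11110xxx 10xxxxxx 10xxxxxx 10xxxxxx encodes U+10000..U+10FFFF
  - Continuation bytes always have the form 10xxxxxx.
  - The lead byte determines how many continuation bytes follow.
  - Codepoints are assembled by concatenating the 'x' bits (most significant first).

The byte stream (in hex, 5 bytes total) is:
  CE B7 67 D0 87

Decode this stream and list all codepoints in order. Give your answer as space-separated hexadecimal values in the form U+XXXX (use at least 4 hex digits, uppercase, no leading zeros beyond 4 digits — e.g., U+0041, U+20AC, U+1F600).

Answer: U+03B7 U+0067 U+0407

Derivation:
Byte[0]=CE: 2-byte lead, need 1 cont bytes. acc=0xE
Byte[1]=B7: continuation. acc=(acc<<6)|0x37=0x3B7
Completed: cp=U+03B7 (starts at byte 0)
Byte[2]=67: 1-byte ASCII. cp=U+0067
Byte[3]=D0: 2-byte lead, need 1 cont bytes. acc=0x10
Byte[4]=87: continuation. acc=(acc<<6)|0x07=0x407
Completed: cp=U+0407 (starts at byte 3)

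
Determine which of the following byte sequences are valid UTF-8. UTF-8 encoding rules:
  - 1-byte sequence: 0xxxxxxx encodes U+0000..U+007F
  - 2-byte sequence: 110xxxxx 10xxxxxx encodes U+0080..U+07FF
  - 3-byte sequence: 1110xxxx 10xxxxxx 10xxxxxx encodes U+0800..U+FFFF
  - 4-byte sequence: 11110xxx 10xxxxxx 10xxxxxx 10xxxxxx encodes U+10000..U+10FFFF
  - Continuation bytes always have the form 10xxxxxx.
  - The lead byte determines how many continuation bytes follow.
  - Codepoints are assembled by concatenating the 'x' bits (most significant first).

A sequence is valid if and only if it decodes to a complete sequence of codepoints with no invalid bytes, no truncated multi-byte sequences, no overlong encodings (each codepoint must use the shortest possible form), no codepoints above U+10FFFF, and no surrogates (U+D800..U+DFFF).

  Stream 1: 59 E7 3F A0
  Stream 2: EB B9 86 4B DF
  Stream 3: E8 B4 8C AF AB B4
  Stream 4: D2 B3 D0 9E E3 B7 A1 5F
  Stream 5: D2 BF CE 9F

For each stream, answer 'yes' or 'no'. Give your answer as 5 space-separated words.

Stream 1: error at byte offset 2. INVALID
Stream 2: error at byte offset 5. INVALID
Stream 3: error at byte offset 3. INVALID
Stream 4: decodes cleanly. VALID
Stream 5: decodes cleanly. VALID

Answer: no no no yes yes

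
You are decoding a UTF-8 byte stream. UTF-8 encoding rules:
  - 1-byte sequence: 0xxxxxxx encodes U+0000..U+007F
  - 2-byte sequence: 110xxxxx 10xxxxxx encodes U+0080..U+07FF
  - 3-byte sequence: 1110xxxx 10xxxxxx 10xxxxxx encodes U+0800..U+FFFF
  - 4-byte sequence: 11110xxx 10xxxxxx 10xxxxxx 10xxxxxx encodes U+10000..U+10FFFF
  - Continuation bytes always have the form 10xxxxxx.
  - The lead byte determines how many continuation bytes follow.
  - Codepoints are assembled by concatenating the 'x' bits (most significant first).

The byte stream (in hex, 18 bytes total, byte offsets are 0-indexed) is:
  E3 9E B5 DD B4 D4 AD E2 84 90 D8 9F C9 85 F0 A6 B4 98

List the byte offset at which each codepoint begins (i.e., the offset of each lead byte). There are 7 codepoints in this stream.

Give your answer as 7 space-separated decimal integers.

Answer: 0 3 5 7 10 12 14

Derivation:
Byte[0]=E3: 3-byte lead, need 2 cont bytes. acc=0x3
Byte[1]=9E: continuation. acc=(acc<<6)|0x1E=0xDE
Byte[2]=B5: continuation. acc=(acc<<6)|0x35=0x37B5
Completed: cp=U+37B5 (starts at byte 0)
Byte[3]=DD: 2-byte lead, need 1 cont bytes. acc=0x1D
Byte[4]=B4: continuation. acc=(acc<<6)|0x34=0x774
Completed: cp=U+0774 (starts at byte 3)
Byte[5]=D4: 2-byte lead, need 1 cont bytes. acc=0x14
Byte[6]=AD: continuation. acc=(acc<<6)|0x2D=0x52D
Completed: cp=U+052D (starts at byte 5)
Byte[7]=E2: 3-byte lead, need 2 cont bytes. acc=0x2
Byte[8]=84: continuation. acc=(acc<<6)|0x04=0x84
Byte[9]=90: continuation. acc=(acc<<6)|0x10=0x2110
Completed: cp=U+2110 (starts at byte 7)
Byte[10]=D8: 2-byte lead, need 1 cont bytes. acc=0x18
Byte[11]=9F: continuation. acc=(acc<<6)|0x1F=0x61F
Completed: cp=U+061F (starts at byte 10)
Byte[12]=C9: 2-byte lead, need 1 cont bytes. acc=0x9
Byte[13]=85: continuation. acc=(acc<<6)|0x05=0x245
Completed: cp=U+0245 (starts at byte 12)
Byte[14]=F0: 4-byte lead, need 3 cont bytes. acc=0x0
Byte[15]=A6: continuation. acc=(acc<<6)|0x26=0x26
Byte[16]=B4: continuation. acc=(acc<<6)|0x34=0x9B4
Byte[17]=98: continuation. acc=(acc<<6)|0x18=0x26D18
Completed: cp=U+26D18 (starts at byte 14)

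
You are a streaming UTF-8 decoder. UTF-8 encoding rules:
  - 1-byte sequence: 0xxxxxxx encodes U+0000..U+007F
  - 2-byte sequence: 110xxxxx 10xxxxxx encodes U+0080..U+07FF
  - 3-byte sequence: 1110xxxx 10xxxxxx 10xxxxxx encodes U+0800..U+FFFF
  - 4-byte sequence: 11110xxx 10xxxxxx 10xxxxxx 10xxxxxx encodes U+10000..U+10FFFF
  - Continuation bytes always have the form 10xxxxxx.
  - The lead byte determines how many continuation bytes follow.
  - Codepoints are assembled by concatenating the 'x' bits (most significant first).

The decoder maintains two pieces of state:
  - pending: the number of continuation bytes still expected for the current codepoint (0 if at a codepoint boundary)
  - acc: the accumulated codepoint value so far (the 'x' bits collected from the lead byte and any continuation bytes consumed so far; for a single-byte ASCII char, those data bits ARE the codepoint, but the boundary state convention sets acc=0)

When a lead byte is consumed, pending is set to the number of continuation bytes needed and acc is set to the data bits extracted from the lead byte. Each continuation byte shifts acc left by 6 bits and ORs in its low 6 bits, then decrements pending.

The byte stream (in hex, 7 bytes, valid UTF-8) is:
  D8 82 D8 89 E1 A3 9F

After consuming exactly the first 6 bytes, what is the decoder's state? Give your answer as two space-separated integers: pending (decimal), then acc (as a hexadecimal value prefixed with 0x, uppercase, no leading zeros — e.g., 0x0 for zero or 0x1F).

Answer: 1 0x63

Derivation:
Byte[0]=D8: 2-byte lead. pending=1, acc=0x18
Byte[1]=82: continuation. acc=(acc<<6)|0x02=0x602, pending=0
Byte[2]=D8: 2-byte lead. pending=1, acc=0x18
Byte[3]=89: continuation. acc=(acc<<6)|0x09=0x609, pending=0
Byte[4]=E1: 3-byte lead. pending=2, acc=0x1
Byte[5]=A3: continuation. acc=(acc<<6)|0x23=0x63, pending=1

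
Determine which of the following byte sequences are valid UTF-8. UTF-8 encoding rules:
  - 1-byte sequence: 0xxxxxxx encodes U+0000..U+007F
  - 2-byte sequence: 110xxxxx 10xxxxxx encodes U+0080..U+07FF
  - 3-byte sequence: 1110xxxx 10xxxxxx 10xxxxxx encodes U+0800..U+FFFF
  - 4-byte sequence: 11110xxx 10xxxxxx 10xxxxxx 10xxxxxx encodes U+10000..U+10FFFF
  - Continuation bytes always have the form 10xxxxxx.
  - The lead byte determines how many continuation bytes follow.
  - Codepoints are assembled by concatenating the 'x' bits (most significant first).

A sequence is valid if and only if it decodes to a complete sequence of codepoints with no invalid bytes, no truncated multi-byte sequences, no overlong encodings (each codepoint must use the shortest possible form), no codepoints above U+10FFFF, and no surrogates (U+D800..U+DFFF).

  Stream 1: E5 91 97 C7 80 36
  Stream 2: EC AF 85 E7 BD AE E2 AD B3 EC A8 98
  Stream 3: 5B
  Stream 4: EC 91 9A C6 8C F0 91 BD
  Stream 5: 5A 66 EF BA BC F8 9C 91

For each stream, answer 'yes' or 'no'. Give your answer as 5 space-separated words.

Answer: yes yes yes no no

Derivation:
Stream 1: decodes cleanly. VALID
Stream 2: decodes cleanly. VALID
Stream 3: decodes cleanly. VALID
Stream 4: error at byte offset 8. INVALID
Stream 5: error at byte offset 5. INVALID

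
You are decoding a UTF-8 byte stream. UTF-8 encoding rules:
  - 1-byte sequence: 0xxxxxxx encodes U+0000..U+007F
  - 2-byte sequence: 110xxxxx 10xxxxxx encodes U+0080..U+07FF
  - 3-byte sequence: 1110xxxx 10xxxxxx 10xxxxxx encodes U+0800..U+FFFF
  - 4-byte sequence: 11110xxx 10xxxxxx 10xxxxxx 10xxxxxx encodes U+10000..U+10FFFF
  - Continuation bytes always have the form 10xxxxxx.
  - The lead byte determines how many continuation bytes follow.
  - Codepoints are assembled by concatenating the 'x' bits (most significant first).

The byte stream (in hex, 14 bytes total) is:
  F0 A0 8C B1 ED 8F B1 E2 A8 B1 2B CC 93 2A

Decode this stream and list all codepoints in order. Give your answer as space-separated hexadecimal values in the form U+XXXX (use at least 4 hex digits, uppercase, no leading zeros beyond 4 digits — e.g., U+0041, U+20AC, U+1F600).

Answer: U+20331 U+D3F1 U+2A31 U+002B U+0313 U+002A

Derivation:
Byte[0]=F0: 4-byte lead, need 3 cont bytes. acc=0x0
Byte[1]=A0: continuation. acc=(acc<<6)|0x20=0x20
Byte[2]=8C: continuation. acc=(acc<<6)|0x0C=0x80C
Byte[3]=B1: continuation. acc=(acc<<6)|0x31=0x20331
Completed: cp=U+20331 (starts at byte 0)
Byte[4]=ED: 3-byte lead, need 2 cont bytes. acc=0xD
Byte[5]=8F: continuation. acc=(acc<<6)|0x0F=0x34F
Byte[6]=B1: continuation. acc=(acc<<6)|0x31=0xD3F1
Completed: cp=U+D3F1 (starts at byte 4)
Byte[7]=E2: 3-byte lead, need 2 cont bytes. acc=0x2
Byte[8]=A8: continuation. acc=(acc<<6)|0x28=0xA8
Byte[9]=B1: continuation. acc=(acc<<6)|0x31=0x2A31
Completed: cp=U+2A31 (starts at byte 7)
Byte[10]=2B: 1-byte ASCII. cp=U+002B
Byte[11]=CC: 2-byte lead, need 1 cont bytes. acc=0xC
Byte[12]=93: continuation. acc=(acc<<6)|0x13=0x313
Completed: cp=U+0313 (starts at byte 11)
Byte[13]=2A: 1-byte ASCII. cp=U+002A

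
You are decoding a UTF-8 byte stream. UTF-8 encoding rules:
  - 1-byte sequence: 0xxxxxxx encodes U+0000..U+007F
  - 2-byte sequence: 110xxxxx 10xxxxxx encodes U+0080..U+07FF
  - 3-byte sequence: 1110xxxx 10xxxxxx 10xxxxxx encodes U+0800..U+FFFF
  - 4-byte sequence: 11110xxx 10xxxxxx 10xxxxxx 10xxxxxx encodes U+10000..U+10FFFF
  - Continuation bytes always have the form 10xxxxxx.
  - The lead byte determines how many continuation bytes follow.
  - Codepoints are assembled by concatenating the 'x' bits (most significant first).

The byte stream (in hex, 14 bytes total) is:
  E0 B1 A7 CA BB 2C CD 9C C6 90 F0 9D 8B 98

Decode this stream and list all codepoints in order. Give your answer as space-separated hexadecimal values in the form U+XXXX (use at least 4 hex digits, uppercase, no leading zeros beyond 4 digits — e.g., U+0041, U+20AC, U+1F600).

Byte[0]=E0: 3-byte lead, need 2 cont bytes. acc=0x0
Byte[1]=B1: continuation. acc=(acc<<6)|0x31=0x31
Byte[2]=A7: continuation. acc=(acc<<6)|0x27=0xC67
Completed: cp=U+0C67 (starts at byte 0)
Byte[3]=CA: 2-byte lead, need 1 cont bytes. acc=0xA
Byte[4]=BB: continuation. acc=(acc<<6)|0x3B=0x2BB
Completed: cp=U+02BB (starts at byte 3)
Byte[5]=2C: 1-byte ASCII. cp=U+002C
Byte[6]=CD: 2-byte lead, need 1 cont bytes. acc=0xD
Byte[7]=9C: continuation. acc=(acc<<6)|0x1C=0x35C
Completed: cp=U+035C (starts at byte 6)
Byte[8]=C6: 2-byte lead, need 1 cont bytes. acc=0x6
Byte[9]=90: continuation. acc=(acc<<6)|0x10=0x190
Completed: cp=U+0190 (starts at byte 8)
Byte[10]=F0: 4-byte lead, need 3 cont bytes. acc=0x0
Byte[11]=9D: continuation. acc=(acc<<6)|0x1D=0x1D
Byte[12]=8B: continuation. acc=(acc<<6)|0x0B=0x74B
Byte[13]=98: continuation. acc=(acc<<6)|0x18=0x1D2D8
Completed: cp=U+1D2D8 (starts at byte 10)

Answer: U+0C67 U+02BB U+002C U+035C U+0190 U+1D2D8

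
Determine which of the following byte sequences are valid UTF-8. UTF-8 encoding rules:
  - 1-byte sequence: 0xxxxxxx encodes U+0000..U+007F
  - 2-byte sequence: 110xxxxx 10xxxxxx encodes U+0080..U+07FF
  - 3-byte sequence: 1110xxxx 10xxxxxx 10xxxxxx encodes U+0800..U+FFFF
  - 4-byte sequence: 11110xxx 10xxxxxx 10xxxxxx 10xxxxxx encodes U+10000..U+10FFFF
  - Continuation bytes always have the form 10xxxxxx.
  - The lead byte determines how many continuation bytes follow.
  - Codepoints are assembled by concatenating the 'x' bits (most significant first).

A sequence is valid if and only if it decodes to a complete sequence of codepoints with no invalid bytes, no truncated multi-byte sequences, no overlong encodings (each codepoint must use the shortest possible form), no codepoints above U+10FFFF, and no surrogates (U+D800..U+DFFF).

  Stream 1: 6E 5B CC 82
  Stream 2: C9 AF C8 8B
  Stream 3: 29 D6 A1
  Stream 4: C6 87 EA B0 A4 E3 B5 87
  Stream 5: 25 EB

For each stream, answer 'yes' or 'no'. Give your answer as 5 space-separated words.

Answer: yes yes yes yes no

Derivation:
Stream 1: decodes cleanly. VALID
Stream 2: decodes cleanly. VALID
Stream 3: decodes cleanly. VALID
Stream 4: decodes cleanly. VALID
Stream 5: error at byte offset 2. INVALID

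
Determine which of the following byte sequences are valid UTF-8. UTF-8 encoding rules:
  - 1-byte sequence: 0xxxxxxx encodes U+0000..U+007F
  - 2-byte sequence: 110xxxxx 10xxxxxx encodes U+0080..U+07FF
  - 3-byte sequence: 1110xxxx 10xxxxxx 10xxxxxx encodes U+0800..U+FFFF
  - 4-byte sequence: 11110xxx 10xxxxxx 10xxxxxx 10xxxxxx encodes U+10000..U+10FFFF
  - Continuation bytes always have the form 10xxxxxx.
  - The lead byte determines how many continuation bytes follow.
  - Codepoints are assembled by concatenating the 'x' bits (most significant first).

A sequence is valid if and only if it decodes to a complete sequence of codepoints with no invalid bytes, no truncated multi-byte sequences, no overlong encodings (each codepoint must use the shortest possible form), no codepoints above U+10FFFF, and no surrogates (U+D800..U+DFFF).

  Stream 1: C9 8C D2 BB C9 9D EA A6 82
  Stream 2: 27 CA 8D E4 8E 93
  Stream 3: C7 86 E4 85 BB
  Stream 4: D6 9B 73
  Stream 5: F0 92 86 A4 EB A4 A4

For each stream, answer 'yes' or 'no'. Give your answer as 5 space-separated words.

Stream 1: decodes cleanly. VALID
Stream 2: decodes cleanly. VALID
Stream 3: decodes cleanly. VALID
Stream 4: decodes cleanly. VALID
Stream 5: decodes cleanly. VALID

Answer: yes yes yes yes yes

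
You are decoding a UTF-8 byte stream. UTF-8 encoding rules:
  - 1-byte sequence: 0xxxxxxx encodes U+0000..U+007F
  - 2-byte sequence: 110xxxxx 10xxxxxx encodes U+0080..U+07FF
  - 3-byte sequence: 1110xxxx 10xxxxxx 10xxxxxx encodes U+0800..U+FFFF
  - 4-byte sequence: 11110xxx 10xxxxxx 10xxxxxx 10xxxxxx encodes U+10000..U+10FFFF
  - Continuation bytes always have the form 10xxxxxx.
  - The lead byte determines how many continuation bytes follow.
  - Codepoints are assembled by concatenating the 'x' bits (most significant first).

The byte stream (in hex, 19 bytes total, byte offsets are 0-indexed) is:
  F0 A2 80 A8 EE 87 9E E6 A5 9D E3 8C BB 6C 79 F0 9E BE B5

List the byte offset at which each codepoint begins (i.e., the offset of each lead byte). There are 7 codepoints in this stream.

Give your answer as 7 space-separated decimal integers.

Answer: 0 4 7 10 13 14 15

Derivation:
Byte[0]=F0: 4-byte lead, need 3 cont bytes. acc=0x0
Byte[1]=A2: continuation. acc=(acc<<6)|0x22=0x22
Byte[2]=80: continuation. acc=(acc<<6)|0x00=0x880
Byte[3]=A8: continuation. acc=(acc<<6)|0x28=0x22028
Completed: cp=U+22028 (starts at byte 0)
Byte[4]=EE: 3-byte lead, need 2 cont bytes. acc=0xE
Byte[5]=87: continuation. acc=(acc<<6)|0x07=0x387
Byte[6]=9E: continuation. acc=(acc<<6)|0x1E=0xE1DE
Completed: cp=U+E1DE (starts at byte 4)
Byte[7]=E6: 3-byte lead, need 2 cont bytes. acc=0x6
Byte[8]=A5: continuation. acc=(acc<<6)|0x25=0x1A5
Byte[9]=9D: continuation. acc=(acc<<6)|0x1D=0x695D
Completed: cp=U+695D (starts at byte 7)
Byte[10]=E3: 3-byte lead, need 2 cont bytes. acc=0x3
Byte[11]=8C: continuation. acc=(acc<<6)|0x0C=0xCC
Byte[12]=BB: continuation. acc=(acc<<6)|0x3B=0x333B
Completed: cp=U+333B (starts at byte 10)
Byte[13]=6C: 1-byte ASCII. cp=U+006C
Byte[14]=79: 1-byte ASCII. cp=U+0079
Byte[15]=F0: 4-byte lead, need 3 cont bytes. acc=0x0
Byte[16]=9E: continuation. acc=(acc<<6)|0x1E=0x1E
Byte[17]=BE: continuation. acc=(acc<<6)|0x3E=0x7BE
Byte[18]=B5: continuation. acc=(acc<<6)|0x35=0x1EFB5
Completed: cp=U+1EFB5 (starts at byte 15)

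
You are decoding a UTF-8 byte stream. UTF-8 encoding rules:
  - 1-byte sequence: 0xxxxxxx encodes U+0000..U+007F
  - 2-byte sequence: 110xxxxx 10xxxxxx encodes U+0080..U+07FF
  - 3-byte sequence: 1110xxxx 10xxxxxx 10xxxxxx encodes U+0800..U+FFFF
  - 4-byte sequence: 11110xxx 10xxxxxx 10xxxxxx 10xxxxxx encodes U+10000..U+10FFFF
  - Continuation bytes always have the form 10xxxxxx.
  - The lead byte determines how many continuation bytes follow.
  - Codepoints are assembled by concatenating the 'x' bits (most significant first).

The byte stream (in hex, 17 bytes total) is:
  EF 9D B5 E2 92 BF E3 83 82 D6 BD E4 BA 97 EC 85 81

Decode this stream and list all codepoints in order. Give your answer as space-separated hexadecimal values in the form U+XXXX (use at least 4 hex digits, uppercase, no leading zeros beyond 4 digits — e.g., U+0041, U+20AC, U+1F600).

Byte[0]=EF: 3-byte lead, need 2 cont bytes. acc=0xF
Byte[1]=9D: continuation. acc=(acc<<6)|0x1D=0x3DD
Byte[2]=B5: continuation. acc=(acc<<6)|0x35=0xF775
Completed: cp=U+F775 (starts at byte 0)
Byte[3]=E2: 3-byte lead, need 2 cont bytes. acc=0x2
Byte[4]=92: continuation. acc=(acc<<6)|0x12=0x92
Byte[5]=BF: continuation. acc=(acc<<6)|0x3F=0x24BF
Completed: cp=U+24BF (starts at byte 3)
Byte[6]=E3: 3-byte lead, need 2 cont bytes. acc=0x3
Byte[7]=83: continuation. acc=(acc<<6)|0x03=0xC3
Byte[8]=82: continuation. acc=(acc<<6)|0x02=0x30C2
Completed: cp=U+30C2 (starts at byte 6)
Byte[9]=D6: 2-byte lead, need 1 cont bytes. acc=0x16
Byte[10]=BD: continuation. acc=(acc<<6)|0x3D=0x5BD
Completed: cp=U+05BD (starts at byte 9)
Byte[11]=E4: 3-byte lead, need 2 cont bytes. acc=0x4
Byte[12]=BA: continuation. acc=(acc<<6)|0x3A=0x13A
Byte[13]=97: continuation. acc=(acc<<6)|0x17=0x4E97
Completed: cp=U+4E97 (starts at byte 11)
Byte[14]=EC: 3-byte lead, need 2 cont bytes. acc=0xC
Byte[15]=85: continuation. acc=(acc<<6)|0x05=0x305
Byte[16]=81: continuation. acc=(acc<<6)|0x01=0xC141
Completed: cp=U+C141 (starts at byte 14)

Answer: U+F775 U+24BF U+30C2 U+05BD U+4E97 U+C141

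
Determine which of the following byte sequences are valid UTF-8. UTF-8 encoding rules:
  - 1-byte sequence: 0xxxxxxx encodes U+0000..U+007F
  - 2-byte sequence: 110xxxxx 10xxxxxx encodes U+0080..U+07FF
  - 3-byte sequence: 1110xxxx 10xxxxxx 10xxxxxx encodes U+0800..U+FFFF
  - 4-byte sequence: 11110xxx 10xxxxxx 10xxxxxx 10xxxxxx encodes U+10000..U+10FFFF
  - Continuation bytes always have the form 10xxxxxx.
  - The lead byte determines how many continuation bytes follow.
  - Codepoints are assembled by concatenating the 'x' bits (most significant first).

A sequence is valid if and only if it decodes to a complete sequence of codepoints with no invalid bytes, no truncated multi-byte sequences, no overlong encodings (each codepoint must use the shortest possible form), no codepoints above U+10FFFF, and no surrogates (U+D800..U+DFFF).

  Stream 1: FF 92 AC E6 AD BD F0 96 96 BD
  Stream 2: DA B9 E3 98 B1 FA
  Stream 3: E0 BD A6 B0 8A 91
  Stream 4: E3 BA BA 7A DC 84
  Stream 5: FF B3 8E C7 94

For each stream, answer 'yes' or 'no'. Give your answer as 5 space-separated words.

Answer: no no no yes no

Derivation:
Stream 1: error at byte offset 0. INVALID
Stream 2: error at byte offset 5. INVALID
Stream 3: error at byte offset 3. INVALID
Stream 4: decodes cleanly. VALID
Stream 5: error at byte offset 0. INVALID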